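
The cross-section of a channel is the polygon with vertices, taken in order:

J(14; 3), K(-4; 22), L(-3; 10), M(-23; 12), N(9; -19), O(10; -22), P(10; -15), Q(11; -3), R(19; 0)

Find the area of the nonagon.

590

Σ = (320) + (26) + (194) + (329) + (-8) + (70) + (135) + (57) + (57) = 1180
Area = |Σ|/2 = 590.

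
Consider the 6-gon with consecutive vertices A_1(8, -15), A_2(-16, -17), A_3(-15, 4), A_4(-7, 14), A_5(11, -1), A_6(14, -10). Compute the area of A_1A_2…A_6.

625

Cross-terms: -376, -319, -182, -147, -96, -130  ⇒  Σ = -1250
Area = |Σ|/2 = 625.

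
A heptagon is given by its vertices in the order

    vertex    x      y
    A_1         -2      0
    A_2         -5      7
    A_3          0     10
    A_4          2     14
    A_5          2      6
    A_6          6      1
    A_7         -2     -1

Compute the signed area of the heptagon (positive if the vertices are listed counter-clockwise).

Apply Gauss's area formula: 2A = Σ (x_i·y_{i+1} − x_{i+1}·y_i), indices taken mod 7.
Σ = (-14) + (-50) + (-20) + (-16) + (-34) + (-4) + (-2) = -140
Signed area = Σ/2 = -70 (negative ⇒ clockwise traversal).

-70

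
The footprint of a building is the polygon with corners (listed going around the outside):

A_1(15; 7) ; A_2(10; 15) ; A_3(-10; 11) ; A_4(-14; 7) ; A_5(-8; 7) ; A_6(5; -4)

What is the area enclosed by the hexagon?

Apply the shoelace (surveyor's) formula: 2A = Σ (x_i·y_{i+1} − x_{i+1}·y_i), indices taken mod 6.
Cross-terms: 155, 260, 84, -42, -3, 95  ⇒  Σ = 549
Area = |Σ|/2 = 274.5.

274.5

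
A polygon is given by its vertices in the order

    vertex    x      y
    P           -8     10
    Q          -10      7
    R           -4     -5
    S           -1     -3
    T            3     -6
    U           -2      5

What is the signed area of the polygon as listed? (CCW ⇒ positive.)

83.5

Apply the surveyor's formula: 2A = Σ (x_i·y_{i+1} − x_{i+1}·y_i), indices taken mod 6.
Σ = (44) + (78) + (7) + (15) + (3) + (20) = 167
Signed area = Σ/2 = 83.5 (positive ⇒ counter-clockwise traversal).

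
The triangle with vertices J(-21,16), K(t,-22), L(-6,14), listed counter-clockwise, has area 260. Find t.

4

Write out the shoelace sum; only the two edges meeting at K involve t:
2·Area = [((-21)·(-22) − t·16) + (t·14 − (-6)·(-22))] + 198
       = -2·t + 528 = 520
⇒ t = 4.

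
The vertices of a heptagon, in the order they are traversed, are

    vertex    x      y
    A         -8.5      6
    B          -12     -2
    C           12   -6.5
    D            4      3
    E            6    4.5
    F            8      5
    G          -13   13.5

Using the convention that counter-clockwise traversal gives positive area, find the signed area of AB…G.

Cross-terms: 89, 102, 62, 0, -6, 173, 36.75  ⇒  Σ = 456.75
Signed area = Σ/2 = 228.375 (positive ⇒ counter-clockwise traversal).

228.375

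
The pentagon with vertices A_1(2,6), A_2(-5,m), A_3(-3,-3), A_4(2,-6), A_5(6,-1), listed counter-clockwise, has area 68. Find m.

The doubled signed area Σ (x_i y_{i+1} − x_{i+1} y_i) is linear in m.
With m=0 it equals 141; the coefficient of m is 5 (from the two edges through A_2).
So 5·m + 141 = 2·68 = 136 ⇒ m = -1.

-1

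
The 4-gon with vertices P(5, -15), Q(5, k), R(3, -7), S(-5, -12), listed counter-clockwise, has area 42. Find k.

-10

The doubled signed area Σ (x_i y_{i+1} − x_{i+1} y_i) is linear in k.
With k=0 it equals 104; the coefficient of k is 2 (from the two edges through Q).
So 2·k + 104 = 2·42 = 84 ⇒ k = -10.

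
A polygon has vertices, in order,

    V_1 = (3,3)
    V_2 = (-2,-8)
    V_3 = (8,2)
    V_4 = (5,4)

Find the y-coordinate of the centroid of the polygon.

-39/67

Apply the shoelace formula. First the cross-terms c_i = x_i·y_{i+1} − x_{i+1}·y_i:
  -18, 60, 22, 3  ⇒  2A = 67, A = 33.5.
Then Σ (y_i + y_{i+1})·c_i = -117, so ȳ = -117 / (6·33.5) = -39/67.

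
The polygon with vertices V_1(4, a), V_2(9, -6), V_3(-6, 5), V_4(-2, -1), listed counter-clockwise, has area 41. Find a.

-7

Write out the shoelace sum; only the two edges meeting at V_1 involve a:
2·Area = [((-2)·a − 4·(-1)) + (4·(-6) − 9·a)] + 25
       = -11·a + 5 = 82
⇒ a = -7.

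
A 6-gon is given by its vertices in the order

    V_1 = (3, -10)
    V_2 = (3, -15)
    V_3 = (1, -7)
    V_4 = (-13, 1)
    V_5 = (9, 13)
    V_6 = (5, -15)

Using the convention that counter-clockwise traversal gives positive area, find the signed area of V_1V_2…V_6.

Apply the surveyor's formula: 2A = Σ (x_i·y_{i+1} − x_{i+1}·y_i), indices taken mod 6.
Cross-terms: -15, -6, -90, -178, -200, -5  ⇒  Σ = -494
Signed area = Σ/2 = -247 (negative ⇒ clockwise traversal).

-247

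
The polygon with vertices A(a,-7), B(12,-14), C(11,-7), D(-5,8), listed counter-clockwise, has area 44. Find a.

The doubled signed area Σ (x_i y_{i+1} − x_{i+1} y_i) is linear in a.
With a=0 it equals 242; the coefficient of a is -22 (from the two edges through A).
So -22·a + 242 = 2·44 = 88 ⇒ a = 7.

7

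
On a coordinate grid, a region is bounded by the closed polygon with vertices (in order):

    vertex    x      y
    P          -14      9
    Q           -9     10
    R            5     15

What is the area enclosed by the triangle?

Cross-terms: -59, -185, 255  ⇒  Σ = 11
Area = |Σ|/2 = 5.5.

5.5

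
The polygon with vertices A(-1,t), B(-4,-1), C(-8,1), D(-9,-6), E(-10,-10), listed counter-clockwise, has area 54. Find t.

-7

The doubled signed area Σ (x_i y_{i+1} − x_{i+1} y_i) is linear in t.
With t=0 it equals 66; the coefficient of t is -6 (from the two edges through A).
So -6·t + 66 = 2·54 = 108 ⇒ t = -7.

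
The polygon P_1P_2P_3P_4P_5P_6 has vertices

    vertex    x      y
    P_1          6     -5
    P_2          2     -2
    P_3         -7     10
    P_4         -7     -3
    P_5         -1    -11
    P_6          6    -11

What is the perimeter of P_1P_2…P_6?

56

|P_1P_2| = √((-4)² + (3)²) = √25 = 5
|P_2P_3| = √((-9)² + (12)²) = √225 = 15
|P_3P_4| = √((0)² + (-13)²) = √169 = 13
|P_4P_5| = √((6)² + (-8)²) = √100 = 10
|P_5P_6| = √((7)² + (0)²) = √49 = 7
|P_6P_1| = √((0)² + (6)²) = √36 = 6
Perimeter = 5 + 15 + 13 + 10 + 7 + 6 = 56.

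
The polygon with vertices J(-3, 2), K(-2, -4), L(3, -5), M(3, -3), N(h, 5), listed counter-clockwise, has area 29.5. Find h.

-3

The doubled signed area Σ (x_i y_{i+1} − x_{i+1} y_i) is linear in h.
With h=0 it equals 74; the coefficient of h is 5 (from the two edges through N).
So 5·h + 74 = 2·29.5 = 59 ⇒ h = -3.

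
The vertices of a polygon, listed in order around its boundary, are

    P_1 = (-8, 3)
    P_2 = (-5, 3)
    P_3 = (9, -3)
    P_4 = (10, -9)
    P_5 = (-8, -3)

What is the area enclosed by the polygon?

111

P_1→P_2: (-8)(3) − (-5)(3) = -9
P_2→P_3: (-5)(-3) − (9)(3) = -12
P_3→P_4: (9)(-9) − (10)(-3) = -51
P_4→P_5: (10)(-3) − (-8)(-9) = -102
P_5→P_1: (-8)(3) − (-8)(-3) = -48
Σ = -222
Area = |Σ|/2 = 111.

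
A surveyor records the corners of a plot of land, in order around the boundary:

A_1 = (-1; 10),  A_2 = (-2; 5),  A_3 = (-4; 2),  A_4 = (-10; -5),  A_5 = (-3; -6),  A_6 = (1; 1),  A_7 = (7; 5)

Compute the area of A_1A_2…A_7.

Apply the shoelace (surveyor's) formula: 2A = Σ (x_i·y_{i+1} − x_{i+1}·y_i), indices taken mod 7.
Σ = (15) + (16) + (40) + (45) + (3) + (-2) + (75) = 192
Area = |Σ|/2 = 96.

96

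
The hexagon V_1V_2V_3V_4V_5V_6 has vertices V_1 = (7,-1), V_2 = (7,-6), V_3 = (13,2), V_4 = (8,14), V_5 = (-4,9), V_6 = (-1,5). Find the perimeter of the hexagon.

56

|V_1V_2| = √((0)² + (-5)²) = √25 = 5
|V_2V_3| = √((6)² + (8)²) = √100 = 10
|V_3V_4| = √((-5)² + (12)²) = √169 = 13
|V_4V_5| = √((-12)² + (-5)²) = √169 = 13
|V_5V_6| = √((3)² + (-4)²) = √25 = 5
|V_6V_1| = √((8)² + (-6)²) = √100 = 10
Perimeter = 5 + 10 + 13 + 13 + 5 + 10 = 56.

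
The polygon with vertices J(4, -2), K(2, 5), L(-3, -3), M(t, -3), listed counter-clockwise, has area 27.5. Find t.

The doubled signed area Σ (x_i y_{i+1} − x_{i+1} y_i) is linear in t.
With t=0 it equals 54; the coefficient of t is 1 (from the two edges through M).
So 1·t + 54 = 2·27.5 = 55 ⇒ t = 1.

1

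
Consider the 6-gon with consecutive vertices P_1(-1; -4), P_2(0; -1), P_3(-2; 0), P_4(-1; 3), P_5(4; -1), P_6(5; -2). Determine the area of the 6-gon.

21.5

Apply the shoelace formula: 2A = Σ (x_i·y_{i+1} − x_{i+1}·y_i), indices taken mod 6.
P_1→P_2: (-1)(-1) − (0)(-4) = 1
P_2→P_3: (0)(0) − (-2)(-1) = -2
P_3→P_4: (-2)(3) − (-1)(0) = -6
P_4→P_5: (-1)(-1) − (4)(3) = -11
P_5→P_6: (4)(-2) − (5)(-1) = -3
P_6→P_1: (5)(-4) − (-1)(-2) = -22
Σ = -43
Area = |Σ|/2 = 21.5.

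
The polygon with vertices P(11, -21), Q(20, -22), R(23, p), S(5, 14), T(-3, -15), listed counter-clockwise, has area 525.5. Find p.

The doubled signed area Σ (x_i y_{i+1} − x_{i+1} y_i) is linear in p.
With p=0 it equals 1201; the coefficient of p is 15 (from the two edges through R).
So 15·p + 1201 = 2·525.5 = 1051 ⇒ p = -10.

-10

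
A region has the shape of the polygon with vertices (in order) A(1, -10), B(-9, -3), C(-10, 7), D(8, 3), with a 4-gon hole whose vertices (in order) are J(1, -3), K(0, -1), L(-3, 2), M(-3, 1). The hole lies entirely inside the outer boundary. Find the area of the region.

Outer boundary:
Apply the surveyor's formula: 2A = Σ (x_i·y_{i+1} − x_{i+1}·y_i), indices taken mod 4.
Σ = (-93) + (-93) + (-86) + (-83) = -355
Area = |Σ|/2 = 177.5.
Hole:
Apply the shoelace (surveyor's) formula: 2A = Σ (x_i·y_{i+1} − x_{i+1}·y_i), indices taken mod 4.
Cross-terms: -1, -3, 3, 8  ⇒  Σ = 7
Area = |Σ|/2 = 3.5.
Net area = 177.5 − 3.5 = 174.

174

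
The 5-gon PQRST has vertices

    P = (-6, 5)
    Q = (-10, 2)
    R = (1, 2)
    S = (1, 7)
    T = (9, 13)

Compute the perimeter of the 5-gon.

|PQ| = √((-4)² + (-3)²) = √25 = 5
|QR| = √((11)² + (0)²) = √121 = 11
|RS| = √((0)² + (5)²) = √25 = 5
|ST| = √((8)² + (6)²) = √100 = 10
|TP| = √((-15)² + (-8)²) = √289 = 17
Perimeter = 5 + 11 + 5 + 10 + 17 = 48.

48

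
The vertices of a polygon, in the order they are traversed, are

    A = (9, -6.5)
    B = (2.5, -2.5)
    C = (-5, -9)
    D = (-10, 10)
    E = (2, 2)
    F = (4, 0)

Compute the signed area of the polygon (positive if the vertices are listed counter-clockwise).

-127.625

Cross-terms: -6.25, -35, -140, -40, -8, -26  ⇒  Σ = -255.25
Signed area = Σ/2 = -127.625 (negative ⇒ clockwise traversal).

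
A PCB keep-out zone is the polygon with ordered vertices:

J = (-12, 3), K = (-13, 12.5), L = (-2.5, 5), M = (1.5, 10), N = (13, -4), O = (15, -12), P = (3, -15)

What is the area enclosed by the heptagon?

384.625

Cross-terms: -111, -33.75, -32.5, -136, -96, -189, -171  ⇒  Σ = -769.25
Area = |Σ|/2 = 384.625.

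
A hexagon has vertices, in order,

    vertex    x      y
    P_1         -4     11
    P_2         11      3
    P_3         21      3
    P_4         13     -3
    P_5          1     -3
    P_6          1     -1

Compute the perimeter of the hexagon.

64

|P_1P_2| = √((15)² + (-8)²) = √289 = 17
|P_2P_3| = √((10)² + (0)²) = √100 = 10
|P_3P_4| = √((-8)² + (-6)²) = √100 = 10
|P_4P_5| = √((-12)² + (0)²) = √144 = 12
|P_5P_6| = √((0)² + (2)²) = √4 = 2
|P_6P_1| = √((-5)² + (12)²) = √169 = 13
Perimeter = 17 + 10 + 10 + 12 + 2 + 13 = 64.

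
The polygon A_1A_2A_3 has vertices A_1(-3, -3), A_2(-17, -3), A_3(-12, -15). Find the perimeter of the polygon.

|A_1A_2| = √((-14)² + (0)²) = √196 = 14
|A_2A_3| = √((5)² + (-12)²) = √169 = 13
|A_3A_1| = √((9)² + (12)²) = √225 = 15
Perimeter = 14 + 13 + 15 = 42.

42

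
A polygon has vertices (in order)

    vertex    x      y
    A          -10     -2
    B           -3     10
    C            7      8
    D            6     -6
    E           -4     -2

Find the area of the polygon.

169

Apply the surveyor's formula: 2A = Σ (x_i·y_{i+1} − x_{i+1}·y_i), indices taken mod 5.
Σ = (-106) + (-94) + (-90) + (-36) + (-12) = -338
Area = |Σ|/2 = 169.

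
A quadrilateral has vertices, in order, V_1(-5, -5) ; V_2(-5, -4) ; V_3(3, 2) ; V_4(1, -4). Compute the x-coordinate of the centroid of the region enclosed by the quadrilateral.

-5/7

Apply the surveyor's formula. First the cross-terms c_i = x_i·y_{i+1} − x_{i+1}·y_i:
  -5, 2, -14, -25  ⇒  2A = -42, A = -21.
Then Σ (x_i + x_{i+1})·c_i = 90, so x̄ = 90 / (6·(-21)) = -5/7.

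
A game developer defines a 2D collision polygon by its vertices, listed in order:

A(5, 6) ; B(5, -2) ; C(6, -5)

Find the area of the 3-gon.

Apply the shoelace formula: 2A = Σ (x_i·y_{i+1} − x_{i+1}·y_i), indices taken mod 3.
Σ = (-40) + (-13) + (61) = 8
Area = |Σ|/2 = 4.

4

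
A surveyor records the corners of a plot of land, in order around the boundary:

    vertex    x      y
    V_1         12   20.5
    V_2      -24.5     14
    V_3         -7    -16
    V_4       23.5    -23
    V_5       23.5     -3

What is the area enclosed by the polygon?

1342.5

Σ = (670.25) + (490) + (537) + (470) + (517.75) = 2685
Area = |Σ|/2 = 1342.5.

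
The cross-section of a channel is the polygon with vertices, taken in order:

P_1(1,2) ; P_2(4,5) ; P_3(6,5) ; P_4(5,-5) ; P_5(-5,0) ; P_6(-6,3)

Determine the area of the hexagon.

61.5

Apply Gauss's area formula: 2A = Σ (x_i·y_{i+1} − x_{i+1}·y_i), indices taken mod 6.
Cross-terms: -3, -10, -55, -25, -15, -15  ⇒  Σ = -123
Area = |Σ|/2 = 61.5.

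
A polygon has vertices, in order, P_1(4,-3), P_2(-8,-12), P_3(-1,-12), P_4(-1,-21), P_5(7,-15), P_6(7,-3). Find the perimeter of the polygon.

|P_1P_2| = √((-12)² + (-9)²) = √225 = 15
|P_2P_3| = √((7)² + (0)²) = √49 = 7
|P_3P_4| = √((0)² + (-9)²) = √81 = 9
|P_4P_5| = √((8)² + (6)²) = √100 = 10
|P_5P_6| = √((0)² + (12)²) = √144 = 12
|P_6P_1| = √((-3)² + (0)²) = √9 = 3
Perimeter = 15 + 7 + 9 + 10 + 12 + 3 = 56.

56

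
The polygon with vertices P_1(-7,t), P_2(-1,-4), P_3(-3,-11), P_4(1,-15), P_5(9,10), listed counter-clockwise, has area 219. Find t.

14

Write out the shoelace sum; only the two edges meeting at P_1 involve t:
2·Area = [(9·t − (-7)·10) + ((-7)·(-4) − (-1)·t)] + 200
       = 10·t + 298 = 438
⇒ t = 14.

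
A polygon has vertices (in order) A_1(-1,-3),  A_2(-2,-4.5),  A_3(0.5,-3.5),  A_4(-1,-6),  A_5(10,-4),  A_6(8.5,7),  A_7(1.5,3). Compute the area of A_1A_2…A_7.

91.375

Σ = (-1.5) + (9.25) + (-6.5) + (64) + (104) + (15) + (-1.5) = 182.75
Area = |Σ|/2 = 91.375.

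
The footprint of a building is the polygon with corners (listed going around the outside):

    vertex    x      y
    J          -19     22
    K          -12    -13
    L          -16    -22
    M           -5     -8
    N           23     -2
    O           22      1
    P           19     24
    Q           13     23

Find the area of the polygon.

Apply the surveyor's formula: 2A = Σ (x_i·y_{i+1} − x_{i+1}·y_i), indices taken mod 8.
J→K: (-19)(-13) − (-12)(22) = 511
K→L: (-12)(-22) − (-16)(-13) = 56
L→M: (-16)(-8) − (-5)(-22) = 18
M→N: (-5)(-2) − (23)(-8) = 194
N→O: (23)(1) − (22)(-2) = 67
O→P: (22)(24) − (19)(1) = 509
P→Q: (19)(23) − (13)(24) = 125
Q→J: (13)(22) − (-19)(23) = 723
Σ = 2203
Area = |Σ|/2 = 1101.5.

1101.5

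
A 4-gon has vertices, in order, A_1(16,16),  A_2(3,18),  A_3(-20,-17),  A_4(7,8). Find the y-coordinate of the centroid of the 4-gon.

1409/246

Apply the shoelace formula. First the cross-terms c_i = x_i·y_{i+1} − x_{i+1}·y_i:
  240, 309, -41, -16  ⇒  2A = 492, A = 246.
Then Σ (y_i + y_{i+1})·c_i = 8454, so ȳ = 8454 / (6·246) = 1409/246.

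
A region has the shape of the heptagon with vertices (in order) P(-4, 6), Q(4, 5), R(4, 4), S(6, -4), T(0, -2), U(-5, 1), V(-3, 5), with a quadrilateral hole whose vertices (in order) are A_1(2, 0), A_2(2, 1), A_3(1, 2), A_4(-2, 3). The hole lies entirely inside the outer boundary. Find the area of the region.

62

Outer boundary:
Apply Gauss's area formula: 2A = Σ (x_i·y_{i+1} − x_{i+1}·y_i), indices taken mod 7.
Σ = (-44) + (-4) + (-40) + (-12) + (-10) + (-22) + (2) = -130
Area = |Σ|/2 = 65.
Hole:
Apply the shoelace (surveyor's) formula: 2A = Σ (x_i·y_{i+1} − x_{i+1}·y_i), indices taken mod 4.
Σ = (2) + (3) + (7) + (-6) = 6
Area = |Σ|/2 = 3.
Net area = 65 − 3 = 62.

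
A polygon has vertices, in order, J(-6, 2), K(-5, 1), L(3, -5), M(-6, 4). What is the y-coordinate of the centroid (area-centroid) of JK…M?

7/30

Apply Gauss's area formula. First the cross-terms c_i = x_i·y_{i+1} − x_{i+1}·y_i:
  4, 22, -18, 12  ⇒  2A = 20, A = 10.
Then Σ (y_i + y_{i+1})·c_i = 14, so ȳ = 14 / (6·10) = 7/30.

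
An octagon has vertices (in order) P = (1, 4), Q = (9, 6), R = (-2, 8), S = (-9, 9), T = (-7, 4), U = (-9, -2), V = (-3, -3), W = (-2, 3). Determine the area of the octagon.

90

Apply Gauss's area formula: 2A = Σ (x_i·y_{i+1} − x_{i+1}·y_i), indices taken mod 8.
Cross-terms: -30, 84, 54, 27, 50, 21, -15, -11  ⇒  Σ = 180
Area = |Σ|/2 = 90.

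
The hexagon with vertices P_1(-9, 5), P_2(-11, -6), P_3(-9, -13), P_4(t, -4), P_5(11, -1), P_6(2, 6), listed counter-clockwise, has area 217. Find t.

2

The doubled signed area Σ (x_i y_{i+1} − x_{i+1} y_i) is linear in t.
With t=0 it equals 410; the coefficient of t is 12 (from the two edges through P_4).
So 12·t + 410 = 2·217 = 434 ⇒ t = 2.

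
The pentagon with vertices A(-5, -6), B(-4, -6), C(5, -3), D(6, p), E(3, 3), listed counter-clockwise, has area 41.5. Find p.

Write out the shoelace sum; only the two edges meeting at D involve p:
2·Area = [(5·p − 6·(-3)) + (6·3 − 3·p)] + 45
       = 2·p + 81 = 83
⇒ p = 1.

1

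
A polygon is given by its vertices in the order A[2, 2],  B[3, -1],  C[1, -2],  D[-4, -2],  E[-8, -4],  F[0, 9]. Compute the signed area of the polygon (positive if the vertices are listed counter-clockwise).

Apply Gauss's area formula: 2A = Σ (x_i·y_{i+1} − x_{i+1}·y_i), indices taken mod 6.
Cross-terms: -8, -5, -10, 0, -72, -18  ⇒  Σ = -113
Signed area = Σ/2 = -56.5 (negative ⇒ clockwise traversal).

-56.5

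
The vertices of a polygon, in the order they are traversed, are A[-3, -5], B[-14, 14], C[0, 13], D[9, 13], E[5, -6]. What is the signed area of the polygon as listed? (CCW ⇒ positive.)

A→B: (-3)(14) − (-14)(-5) = -112
B→C: (-14)(13) − (0)(14) = -182
C→D: (0)(13) − (9)(13) = -117
D→E: (9)(-6) − (5)(13) = -119
E→A: (5)(-5) − (-3)(-6) = -43
Σ = -573
Signed area = Σ/2 = -286.5 (negative ⇒ clockwise traversal).

-286.5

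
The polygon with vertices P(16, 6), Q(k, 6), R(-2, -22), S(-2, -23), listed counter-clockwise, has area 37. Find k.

14

Write out the shoelace sum; only the two edges meeting at Q involve k:
2·Area = [(16·6 − k·6) + (k·(-22) − (-2)·6)] + 358
       = -28·k + 466 = 74
⇒ k = 14.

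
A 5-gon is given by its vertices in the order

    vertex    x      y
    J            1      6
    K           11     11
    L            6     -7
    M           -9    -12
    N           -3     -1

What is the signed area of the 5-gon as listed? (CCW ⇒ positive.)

Apply the shoelace (surveyor's) formula: 2A = Σ (x_i·y_{i+1} − x_{i+1}·y_i), indices taken mod 5.
Σ = (-55) + (-143) + (-135) + (-27) + (-17) = -377
Signed area = Σ/2 = -188.5 (negative ⇒ clockwise traversal).

-188.5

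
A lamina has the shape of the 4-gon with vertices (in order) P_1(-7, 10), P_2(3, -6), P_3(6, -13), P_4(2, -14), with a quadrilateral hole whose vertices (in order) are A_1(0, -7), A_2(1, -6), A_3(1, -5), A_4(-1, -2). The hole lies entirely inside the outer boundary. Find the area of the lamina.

Outer boundary:
Apply the shoelace formula: 2A = Σ (x_i·y_{i+1} − x_{i+1}·y_i), indices taken mod 4.
P_1→P_2: (-7)(-6) − (3)(10) = 12
P_2→P_3: (3)(-13) − (6)(-6) = -3
P_3→P_4: (6)(-14) − (2)(-13) = -58
P_4→P_1: (2)(10) − (-7)(-14) = -78
Σ = -127
Area = |Σ|/2 = 63.5.
Hole:
Apply the shoelace (surveyor's) formula: 2A = Σ (x_i·y_{i+1} − x_{i+1}·y_i), indices taken mod 4.
Σ = (7) + (1) + (-7) + (7) = 8
Area = |Σ|/2 = 4.
Net area = 63.5 − 4 = 59.5.

59.5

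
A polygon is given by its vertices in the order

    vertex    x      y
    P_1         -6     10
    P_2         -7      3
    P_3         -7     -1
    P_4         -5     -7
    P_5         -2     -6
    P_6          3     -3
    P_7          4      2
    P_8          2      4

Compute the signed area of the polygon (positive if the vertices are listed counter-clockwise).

119

Σ = (52) + (28) + (44) + (16) + (24) + (18) + (12) + (44) = 238
Signed area = Σ/2 = 119 (positive ⇒ counter-clockwise traversal).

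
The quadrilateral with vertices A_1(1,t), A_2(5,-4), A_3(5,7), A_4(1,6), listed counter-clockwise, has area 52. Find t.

-9

The doubled signed area Σ (x_i y_{i+1} − x_{i+1} y_i) is linear in t.
With t=0 it equals 68; the coefficient of t is -4 (from the two edges through A_1).
So -4·t + 68 = 2·52 = 104 ⇒ t = -9.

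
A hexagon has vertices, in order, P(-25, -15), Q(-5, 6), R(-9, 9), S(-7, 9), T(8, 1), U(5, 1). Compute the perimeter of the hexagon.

|PQ| = √((20)² + (21)²) = √841 = 29
|QR| = √((-4)² + (3)²) = √25 = 5
|RS| = √((2)² + (0)²) = √4 = 2
|ST| = √((15)² + (-8)²) = √289 = 17
|TU| = √((-3)² + (0)²) = √9 = 3
|UP| = √((-30)² + (-16)²) = √1156 = 34
Perimeter = 29 + 5 + 2 + 17 + 3 + 34 = 90.

90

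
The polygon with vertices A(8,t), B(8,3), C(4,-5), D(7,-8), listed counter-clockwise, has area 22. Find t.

Write out the shoelace sum; only the two edges meeting at A involve t:
2·Area = [(7·t − 8·(-8)) + (8·3 − 8·t)] + -49
       = -1·t + 39 = 44
⇒ t = -5.

-5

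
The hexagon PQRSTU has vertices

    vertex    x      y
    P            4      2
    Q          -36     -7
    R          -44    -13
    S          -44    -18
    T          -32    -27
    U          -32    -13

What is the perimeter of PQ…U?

|PQ| = √((-40)² + (-9)²) = √1681 = 41
|QR| = √((-8)² + (-6)²) = √100 = 10
|RS| = √((0)² + (-5)²) = √25 = 5
|ST| = √((12)² + (-9)²) = √225 = 15
|TU| = √((0)² + (14)²) = √196 = 14
|UP| = √((36)² + (15)²) = √1521 = 39
Perimeter = 41 + 10 + 5 + 15 + 14 + 39 = 124.

124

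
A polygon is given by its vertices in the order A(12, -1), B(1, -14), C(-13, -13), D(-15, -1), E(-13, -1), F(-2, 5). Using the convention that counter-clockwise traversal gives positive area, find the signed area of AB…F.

Apply the surveyor's formula: 2A = Σ (x_i·y_{i+1} − x_{i+1}·y_i), indices taken mod 6.
Σ = (-167) + (-195) + (-182) + (2) + (-67) + (-58) = -667
Signed area = Σ/2 = -333.5 (negative ⇒ clockwise traversal).

-333.5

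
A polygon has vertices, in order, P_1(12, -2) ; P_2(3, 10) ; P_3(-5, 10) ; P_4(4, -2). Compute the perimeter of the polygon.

46

|P_1P_2| = √((-9)² + (12)²) = √225 = 15
|P_2P_3| = √((-8)² + (0)²) = √64 = 8
|P_3P_4| = √((9)² + (-12)²) = √225 = 15
|P_4P_1| = √((8)² + (0)²) = √64 = 8
Perimeter = 15 + 8 + 15 + 8 = 46.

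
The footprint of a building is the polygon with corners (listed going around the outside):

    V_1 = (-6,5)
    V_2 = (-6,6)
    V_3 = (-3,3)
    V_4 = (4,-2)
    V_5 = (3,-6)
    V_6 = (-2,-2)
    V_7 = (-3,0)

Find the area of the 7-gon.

34.5

Σ = (-6) + (0) + (-6) + (-18) + (-18) + (-6) + (-15) = -69
Area = |Σ|/2 = 34.5.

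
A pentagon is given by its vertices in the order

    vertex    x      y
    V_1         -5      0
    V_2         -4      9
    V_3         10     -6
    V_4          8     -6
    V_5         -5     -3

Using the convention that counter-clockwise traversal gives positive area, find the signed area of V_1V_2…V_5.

Apply Gauss's area formula: 2A = Σ (x_i·y_{i+1} − x_{i+1}·y_i), indices taken mod 5.
Σ = (-45) + (-66) + (-12) + (-54) + (-15) = -192
Signed area = Σ/2 = -96 (negative ⇒ clockwise traversal).

-96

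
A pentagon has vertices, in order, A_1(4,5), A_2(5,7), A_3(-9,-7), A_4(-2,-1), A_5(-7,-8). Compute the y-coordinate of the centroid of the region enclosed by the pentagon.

1/24

Apply Gauss's area formula. First the cross-terms c_i = x_i·y_{i+1} − x_{i+1}·y_i:
  3, 28, -5, 9, -3  ⇒  2A = 32, A = 16.
Then Σ (y_i + y_{i+1})·c_i = 4, so ȳ = 4 / (6·16) = 1/24.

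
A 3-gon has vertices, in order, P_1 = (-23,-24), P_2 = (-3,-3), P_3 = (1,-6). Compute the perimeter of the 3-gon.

64

|P_1P_2| = √((20)² + (21)²) = √841 = 29
|P_2P_3| = √((4)² + (-3)²) = √25 = 5
|P_3P_1| = √((-24)² + (-18)²) = √900 = 30
Perimeter = 29 + 5 + 30 = 64.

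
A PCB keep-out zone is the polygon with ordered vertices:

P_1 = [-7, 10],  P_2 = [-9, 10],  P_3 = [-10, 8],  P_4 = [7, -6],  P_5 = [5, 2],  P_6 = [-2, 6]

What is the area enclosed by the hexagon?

Apply the shoelace (surveyor's) formula: 2A = Σ (x_i·y_{i+1} − x_{i+1}·y_i), indices taken mod 6.
Σ = (20) + (28) + (4) + (44) + (34) + (22) = 152
Area = |Σ|/2 = 76.

76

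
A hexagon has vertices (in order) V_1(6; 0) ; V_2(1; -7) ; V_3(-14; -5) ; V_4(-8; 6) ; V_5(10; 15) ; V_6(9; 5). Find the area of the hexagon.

282

Apply the shoelace formula: 2A = Σ (x_i·y_{i+1} − x_{i+1}·y_i), indices taken mod 6.
Σ = (-42) + (-103) + (-124) + (-180) + (-85) + (-30) = -564
Area = |Σ|/2 = 282.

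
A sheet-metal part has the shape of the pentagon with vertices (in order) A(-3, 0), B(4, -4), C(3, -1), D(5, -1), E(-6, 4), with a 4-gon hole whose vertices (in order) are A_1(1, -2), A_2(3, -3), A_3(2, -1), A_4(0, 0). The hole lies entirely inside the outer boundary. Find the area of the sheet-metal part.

21

Outer boundary:
Apply Gauss's area formula: 2A = Σ (x_i·y_{i+1} − x_{i+1}·y_i), indices taken mod 5.
Σ = (12) + (8) + (2) + (14) + (12) = 48
Area = |Σ|/2 = 24.
Hole:
Apply the surveyor's formula: 2A = Σ (x_i·y_{i+1} − x_{i+1}·y_i), indices taken mod 4.
A_1→A_2: (1)(-3) − (3)(-2) = 3
A_2→A_3: (3)(-1) − (2)(-3) = 3
A_3→A_4: (2)(0) − (0)(-1) = 0
A_4→A_1: (0)(-2) − (1)(0) = 0
Σ = 6
Area = |Σ|/2 = 3.
Net area = 24 − 3 = 21.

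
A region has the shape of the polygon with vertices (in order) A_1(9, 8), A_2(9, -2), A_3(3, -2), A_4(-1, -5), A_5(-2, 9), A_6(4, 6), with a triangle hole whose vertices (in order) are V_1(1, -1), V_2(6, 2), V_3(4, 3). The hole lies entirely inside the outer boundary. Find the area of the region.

Outer boundary:
Apply the shoelace (surveyor's) formula: 2A = Σ (x_i·y_{i+1} − x_{i+1}·y_i), indices taken mod 6.
A_1→A_2: (9)(-2) − (9)(8) = -90
A_2→A_3: (9)(-2) − (3)(-2) = -12
A_3→A_4: (3)(-5) − (-1)(-2) = -17
A_4→A_5: (-1)(9) − (-2)(-5) = -19
A_5→A_6: (-2)(6) − (4)(9) = -48
A_6→A_1: (4)(8) − (9)(6) = -22
Σ = -208
Area = |Σ|/2 = 104.
Hole:
V_1→V_2: (1)(2) − (6)(-1) = 8
V_2→V_3: (6)(3) − (4)(2) = 10
V_3→V_1: (4)(-1) − (1)(3) = -7
Σ = 11
Area = |Σ|/2 = 5.5.
Net area = 104 − 5.5 = 98.5.

98.5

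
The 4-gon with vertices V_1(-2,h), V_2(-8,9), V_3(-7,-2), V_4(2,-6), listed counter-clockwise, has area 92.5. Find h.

9

Write out the shoelace sum; only the two edges meeting at V_1 involve h:
2·Area = [(2·h − (-2)·(-6)) + ((-2)·9 − (-8)·h)] + 125
       = 10·h + 95 = 185
⇒ h = 9.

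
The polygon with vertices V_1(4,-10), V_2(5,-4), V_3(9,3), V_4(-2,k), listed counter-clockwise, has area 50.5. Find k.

-2

The doubled signed area Σ (x_i y_{i+1} − x_{i+1} y_i) is linear in k.
With k=0 it equals 111; the coefficient of k is 5 (from the two edges through V_4).
So 5·k + 111 = 2·50.5 = 101 ⇒ k = -2.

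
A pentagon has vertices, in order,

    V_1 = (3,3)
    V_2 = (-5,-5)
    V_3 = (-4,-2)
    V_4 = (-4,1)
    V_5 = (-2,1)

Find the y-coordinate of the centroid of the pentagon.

-14/33

Apply the surveyor's formula. First the cross-terms c_i = x_i·y_{i+1} − x_{i+1}·y_i:
  0, -10, -12, -2, -9  ⇒  2A = -33, A = -16.5.
Then Σ (y_i + y_{i+1})·c_i = 42, so ȳ = 42 / (6·(-16.5)) = -14/33.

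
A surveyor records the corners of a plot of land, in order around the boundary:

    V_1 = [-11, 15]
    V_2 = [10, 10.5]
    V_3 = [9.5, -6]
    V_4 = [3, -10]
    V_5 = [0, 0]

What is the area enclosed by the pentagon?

251.125

Apply the shoelace (surveyor's) formula: 2A = Σ (x_i·y_{i+1} − x_{i+1}·y_i), indices taken mod 5.
Σ = (-265.5) + (-159.75) + (-77) + (0) + (0) = -502.25
Area = |Σ|/2 = 251.125.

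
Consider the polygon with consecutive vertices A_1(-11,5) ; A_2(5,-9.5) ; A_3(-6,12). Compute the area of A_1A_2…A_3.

92.25

Σ = (79.5) + (3) + (102) = 184.5
Area = |Σ|/2 = 92.25.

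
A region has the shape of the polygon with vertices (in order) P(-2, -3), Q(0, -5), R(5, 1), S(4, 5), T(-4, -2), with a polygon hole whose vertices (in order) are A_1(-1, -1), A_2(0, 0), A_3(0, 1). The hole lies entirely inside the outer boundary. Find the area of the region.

37.5

Outer boundary:
Apply the shoelace (surveyor's) formula: 2A = Σ (x_i·y_{i+1} − x_{i+1}·y_i), indices taken mod 5.
P→Q: (-2)(-5) − (0)(-3) = 10
Q→R: (0)(1) − (5)(-5) = 25
R→S: (5)(5) − (4)(1) = 21
S→T: (4)(-2) − (-4)(5) = 12
T→P: (-4)(-3) − (-2)(-2) = 8
Σ = 76
Area = |Σ|/2 = 38.
Hole:
Cross-terms: 0, 0, 1  ⇒  Σ = 1
Area = |Σ|/2 = 0.5.
Net area = 38 − 0.5 = 37.5.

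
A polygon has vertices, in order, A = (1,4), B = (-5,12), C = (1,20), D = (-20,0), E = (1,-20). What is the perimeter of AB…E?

|AB| = √((-6)² + (8)²) = √100 = 10
|BC| = √((6)² + (8)²) = √100 = 10
|CD| = √((-21)² + (-20)²) = √841 = 29
|DE| = √((21)² + (-20)²) = √841 = 29
|EA| = √((0)² + (24)²) = √576 = 24
Perimeter = 10 + 10 + 29 + 29 + 24 = 102.

102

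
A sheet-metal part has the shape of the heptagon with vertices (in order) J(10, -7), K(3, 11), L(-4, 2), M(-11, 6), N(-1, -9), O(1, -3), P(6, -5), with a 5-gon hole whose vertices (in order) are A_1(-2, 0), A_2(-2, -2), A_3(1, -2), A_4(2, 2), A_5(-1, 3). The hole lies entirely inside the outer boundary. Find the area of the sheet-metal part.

Outer boundary:
J→K: (10)(11) − (3)(-7) = 131
K→L: (3)(2) − (-4)(11) = 50
L→M: (-4)(6) − (-11)(2) = -2
M→N: (-11)(-9) − (-1)(6) = 105
N→O: (-1)(-3) − (1)(-9) = 12
O→P: (1)(-5) − (6)(-3) = 13
P→J: (6)(-7) − (10)(-5) = 8
Σ = 317
Area = |Σ|/2 = 158.5.
Hole:
Apply the surveyor's formula: 2A = Σ (x_i·y_{i+1} − x_{i+1}·y_i), indices taken mod 5.
A_1→A_2: (-2)(-2) − (-2)(0) = 4
A_2→A_3: (-2)(-2) − (1)(-2) = 6
A_3→A_4: (1)(2) − (2)(-2) = 6
A_4→A_5: (2)(3) − (-1)(2) = 8
A_5→A_1: (-1)(0) − (-2)(3) = 6
Σ = 30
Area = |Σ|/2 = 15.
Net area = 158.5 − 15 = 143.5.

143.5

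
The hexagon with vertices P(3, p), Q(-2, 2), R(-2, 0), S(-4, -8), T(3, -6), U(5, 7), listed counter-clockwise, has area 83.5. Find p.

Write out the shoelace sum; only the two edges meeting at P involve p:
2·Area = [(5·p − 3·7) + (3·2 − (-2)·p)] + 119
       = 7·p + 104 = 167
⇒ p = 9.

9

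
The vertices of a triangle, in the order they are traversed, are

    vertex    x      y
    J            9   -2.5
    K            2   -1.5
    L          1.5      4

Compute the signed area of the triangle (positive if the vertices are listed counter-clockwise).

Apply Gauss's area formula: 2A = Σ (x_i·y_{i+1} − x_{i+1}·y_i), indices taken mod 3.
Σ = (-8.5) + (10.25) + (-39.75) = -38
Signed area = Σ/2 = -19 (negative ⇒ clockwise traversal).

-19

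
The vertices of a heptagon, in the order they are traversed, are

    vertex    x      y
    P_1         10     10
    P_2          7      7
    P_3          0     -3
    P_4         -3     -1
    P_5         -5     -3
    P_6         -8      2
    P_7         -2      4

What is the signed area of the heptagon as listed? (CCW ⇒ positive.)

Cross-terms: 0, -21, -9, 4, -34, -28, -60  ⇒  Σ = -148
Signed area = Σ/2 = -74 (negative ⇒ clockwise traversal).

-74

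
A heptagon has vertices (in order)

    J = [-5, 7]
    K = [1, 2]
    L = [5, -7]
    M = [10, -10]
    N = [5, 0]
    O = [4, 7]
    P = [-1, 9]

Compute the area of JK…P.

Apply the shoelace (surveyor's) formula: 2A = Σ (x_i·y_{i+1} − x_{i+1}·y_i), indices taken mod 7.
Σ = (-17) + (-17) + (20) + (50) + (35) + (43) + (38) = 152
Area = |Σ|/2 = 76.

76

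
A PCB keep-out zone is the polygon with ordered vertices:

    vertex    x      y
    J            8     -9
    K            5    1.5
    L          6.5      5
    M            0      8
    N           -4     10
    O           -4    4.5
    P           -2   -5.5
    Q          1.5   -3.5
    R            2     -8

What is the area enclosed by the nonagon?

Σ = (57) + (15.25) + (52) + (32) + (22) + (31) + (15.25) + (-5) + (46) = 265.5
Area = |Σ|/2 = 132.75.

132.75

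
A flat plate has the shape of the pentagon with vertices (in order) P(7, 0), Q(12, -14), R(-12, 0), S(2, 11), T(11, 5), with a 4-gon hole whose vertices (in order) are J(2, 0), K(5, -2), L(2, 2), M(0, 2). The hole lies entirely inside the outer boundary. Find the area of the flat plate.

267

Outer boundary:
Apply the shoelace (surveyor's) formula: 2A = Σ (x_i·y_{i+1} − x_{i+1}·y_i), indices taken mod 5.
P→Q: (7)(-14) − (12)(0) = -98
Q→R: (12)(0) − (-12)(-14) = -168
R→S: (-12)(11) − (2)(0) = -132
S→T: (2)(5) − (11)(11) = -111
T→P: (11)(0) − (7)(5) = -35
Σ = -544
Area = |Σ|/2 = 272.
Hole:
Apply the shoelace formula: 2A = Σ (x_i·y_{i+1} − x_{i+1}·y_i), indices taken mod 4.
Σ = (-4) + (14) + (4) + (-4) = 10
Area = |Σ|/2 = 5.
Net area = 272 − 5 = 267.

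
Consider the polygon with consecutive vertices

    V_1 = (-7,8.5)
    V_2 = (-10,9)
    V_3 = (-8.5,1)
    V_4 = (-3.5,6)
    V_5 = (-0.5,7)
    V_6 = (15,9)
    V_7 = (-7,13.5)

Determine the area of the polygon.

105.25

Cross-terms: 22, 66.5, -47.5, -21.5, -109.5, 265.5, 35  ⇒  Σ = 210.5
Area = |Σ|/2 = 105.25.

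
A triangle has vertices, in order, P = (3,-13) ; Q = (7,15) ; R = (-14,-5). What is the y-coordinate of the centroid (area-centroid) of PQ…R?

-1

Apply Gauss's area formula. First the cross-terms c_i = x_i·y_{i+1} − x_{i+1}·y_i:
  136, 175, 197  ⇒  2A = 508, A = 254.
Then Σ (y_i + y_{i+1})·c_i = -1524, so ȳ = -1524 / (6·254) = -1.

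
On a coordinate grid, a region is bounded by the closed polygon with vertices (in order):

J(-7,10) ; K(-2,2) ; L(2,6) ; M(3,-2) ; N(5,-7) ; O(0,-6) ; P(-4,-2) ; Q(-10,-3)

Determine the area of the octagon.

Apply Gauss's area formula: 2A = Σ (x_i·y_{i+1} − x_{i+1}·y_i), indices taken mod 8.
Σ = (6) + (-16) + (-22) + (-11) + (-30) + (-24) + (-8) + (-121) = -226
Area = |Σ|/2 = 113.

113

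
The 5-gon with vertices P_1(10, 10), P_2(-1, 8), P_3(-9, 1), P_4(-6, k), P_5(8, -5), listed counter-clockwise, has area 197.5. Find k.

The doubled signed area Σ (x_i y_{i+1} − x_{i+1} y_i) is linear in k.
With k=0 it equals 327; the coefficient of k is -17 (from the two edges through P_4).
So -17·k + 327 = 2·197.5 = 395 ⇒ k = -4.

-4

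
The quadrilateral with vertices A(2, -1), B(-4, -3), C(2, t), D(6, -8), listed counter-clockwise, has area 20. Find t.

The doubled signed area Σ (x_i y_{i+1} − x_{i+1} y_i) is linear in t.
With t=0 it equals -10; the coefficient of t is -10 (from the two edges through C).
So -10·t + -10 = 2·20 = 40 ⇒ t = -5.

-5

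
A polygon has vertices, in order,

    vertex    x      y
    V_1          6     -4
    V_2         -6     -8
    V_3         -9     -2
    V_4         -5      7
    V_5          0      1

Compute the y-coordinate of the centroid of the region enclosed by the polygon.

Apply the shoelace formula. First the cross-terms c_i = x_i·y_{i+1} − x_{i+1}·y_i:
  -72, -60, -73, -5, -6  ⇒  2A = -216, A = -108.
Then Σ (y_i + y_{i+1})·c_i = 1077, so ȳ = 1077 / (6·(-108)) = -359/216.

-359/216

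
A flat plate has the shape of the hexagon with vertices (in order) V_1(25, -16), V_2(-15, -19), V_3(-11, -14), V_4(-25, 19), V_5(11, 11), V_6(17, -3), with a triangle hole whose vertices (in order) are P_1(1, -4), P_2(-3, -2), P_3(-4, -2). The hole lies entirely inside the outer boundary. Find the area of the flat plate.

1086

Outer boundary:
V_1→V_2: (25)(-19) − (-15)(-16) = -715
V_2→V_3: (-15)(-14) − (-11)(-19) = 1
V_3→V_4: (-11)(19) − (-25)(-14) = -559
V_4→V_5: (-25)(11) − (11)(19) = -484
V_5→V_6: (11)(-3) − (17)(11) = -220
V_6→V_1: (17)(-16) − (25)(-3) = -197
Σ = -2174
Area = |Σ|/2 = 1087.
Hole:
Cross-terms: -14, -2, 18  ⇒  Σ = 2
Area = |Σ|/2 = 1.
Net area = 1087 − 1 = 1086.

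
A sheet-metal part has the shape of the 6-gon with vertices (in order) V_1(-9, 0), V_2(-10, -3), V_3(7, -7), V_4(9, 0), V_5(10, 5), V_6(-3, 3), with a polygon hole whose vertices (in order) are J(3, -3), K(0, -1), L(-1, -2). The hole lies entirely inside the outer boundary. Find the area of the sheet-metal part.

146.5

Outer boundary:
Apply the shoelace formula: 2A = Σ (x_i·y_{i+1} − x_{i+1}·y_i), indices taken mod 6.
V_1→V_2: (-9)(-3) − (-10)(0) = 27
V_2→V_3: (-10)(-7) − (7)(-3) = 91
V_3→V_4: (7)(0) − (9)(-7) = 63
V_4→V_5: (9)(5) − (10)(0) = 45
V_5→V_6: (10)(3) − (-3)(5) = 45
V_6→V_1: (-3)(0) − (-9)(3) = 27
Σ = 298
Area = |Σ|/2 = 149.
Hole:
Apply Gauss's area formula: 2A = Σ (x_i·y_{i+1} − x_{i+1}·y_i), indices taken mod 3.
J→K: (3)(-1) − (0)(-3) = -3
K→L: (0)(-2) − (-1)(-1) = -1
L→J: (-1)(-3) − (3)(-2) = 9
Σ = 5
Area = |Σ|/2 = 2.5.
Net area = 149 − 2.5 = 146.5.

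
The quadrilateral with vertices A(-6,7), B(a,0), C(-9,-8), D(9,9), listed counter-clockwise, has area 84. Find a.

The doubled signed area Σ (x_i y_{i+1} − x_{i+1} y_i) is linear in a.
With a=0 it equals 108; the coefficient of a is -15 (from the two edges through B).
So -15·a + 108 = 2·84 = 168 ⇒ a = -4.

-4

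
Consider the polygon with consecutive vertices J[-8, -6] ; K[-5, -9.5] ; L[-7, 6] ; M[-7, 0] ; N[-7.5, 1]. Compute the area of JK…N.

Cross-terms: 46, -96.5, 42, -7, 53  ⇒  Σ = 37.5
Area = |Σ|/2 = 18.75.

18.75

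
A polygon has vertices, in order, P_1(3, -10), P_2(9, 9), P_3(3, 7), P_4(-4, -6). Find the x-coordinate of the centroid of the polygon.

Apply the surveyor's formula. First the cross-terms c_i = x_i·y_{i+1} − x_{i+1}·y_i:
  117, 36, 10, 58  ⇒  2A = 221, A = 110.5.
Then Σ (x_i + x_{i+1})·c_i = 1768, so x̄ = 1768 / (6·110.5) = 8/3.

8/3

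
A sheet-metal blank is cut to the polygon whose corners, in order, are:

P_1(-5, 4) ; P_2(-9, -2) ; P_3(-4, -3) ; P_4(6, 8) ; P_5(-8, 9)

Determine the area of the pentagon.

91

P_1→P_2: (-5)(-2) − (-9)(4) = 46
P_2→P_3: (-9)(-3) − (-4)(-2) = 19
P_3→P_4: (-4)(8) − (6)(-3) = -14
P_4→P_5: (6)(9) − (-8)(8) = 118
P_5→P_1: (-8)(4) − (-5)(9) = 13
Σ = 182
Area = |Σ|/2 = 91.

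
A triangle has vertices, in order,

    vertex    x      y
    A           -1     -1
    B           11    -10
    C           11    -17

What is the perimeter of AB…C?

42

|AB| = √((12)² + (-9)²) = √225 = 15
|BC| = √((0)² + (-7)²) = √49 = 7
|CA| = √((-12)² + (16)²) = √400 = 20
Perimeter = 15 + 7 + 20 = 42.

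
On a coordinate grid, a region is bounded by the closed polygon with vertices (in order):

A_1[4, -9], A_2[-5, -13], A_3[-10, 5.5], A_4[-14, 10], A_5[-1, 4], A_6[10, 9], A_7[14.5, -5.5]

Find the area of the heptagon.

333.25

Σ = (-97) + (-157.5) + (-23) + (-46) + (-49) + (-185.5) + (-108.5) = -666.5
Area = |Σ|/2 = 333.25.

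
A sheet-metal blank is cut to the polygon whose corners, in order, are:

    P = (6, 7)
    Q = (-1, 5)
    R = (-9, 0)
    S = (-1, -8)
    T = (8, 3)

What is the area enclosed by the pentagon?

Apply Gauss's area formula: 2A = Σ (x_i·y_{i+1} − x_{i+1}·y_i), indices taken mod 5.
Σ = (37) + (45) + (72) + (61) + (38) = 253
Area = |Σ|/2 = 126.5.

126.5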